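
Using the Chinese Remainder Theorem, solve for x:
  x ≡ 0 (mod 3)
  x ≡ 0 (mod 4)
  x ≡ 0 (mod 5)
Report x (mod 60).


Moduli 3, 4, 5 are pairwise coprime; by CRT there is a unique solution modulo M = 3 · 4 · 5 = 60.
Solve pairwise, accumulating the modulus:
  Start with x ≡ 0 (mod 3).
  Combine with x ≡ 0 (mod 4): since gcd(3, 4) = 1, we get a unique residue mod 12.
    Write x = 0 + 3·t and substitute into x ≡ 0 (mod 4): 3·t ≡ 0 − 0 = 0 (mod 4).
    The inverse of 3 mod 4 is 3 (since 3·3 = 9 = 2·4 + 1), so t ≡ 3·0 = 0 ≡ 0 (mod 4).
    Then x = 0 + 3·0 = 0, valid modulo lcm(3, 4) = 12: x ≡ 0 (mod 12).
  Combine with x ≡ 0 (mod 5): since gcd(12, 5) = 1, we get a unique residue mod 60.
    Write x = 0 + 12·t and substitute into x ≡ 0 (mod 5): 12·t ≡ 0 − 0 = 0 (mod 5).
    Reduce coefficients mod 5: 2·t ≡ 0 (mod 5).
    The inverse of 2 mod 5 is 3 (since 2·3 = 6 = 1·5 + 1), so t ≡ 3·0 = 0 ≡ 0 (mod 5).
    Then x = 0 + 12·0 = 0, valid modulo lcm(12, 5) = 60: x ≡ 0 (mod 60).
Verify: 0 mod 3 = 0 ✓, 0 mod 4 = 0 ✓, 0 mod 5 = 0 ✓.

x ≡ 0 (mod 60).


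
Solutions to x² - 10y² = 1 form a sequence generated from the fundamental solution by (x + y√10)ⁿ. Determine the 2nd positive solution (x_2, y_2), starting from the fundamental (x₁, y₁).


Step 1: Find the fundamental solution (x₁, y₁) of x² - 10y² = 1.
  Expand √10 as a continued fraction. a₀ = ⌊√10⌋ = 3; iterate m_{k+1} = d_k·a_k − m_k, d_{k+1} = (10 − m_{k+1}²)/d_k, a_{k+1} = ⌊(a₀ + m_{k+1})/d_{k+1}⌋ (starting m₀ = 0, d₀ = 1), with convergents p_k = a_k·p_{k-1} + p_{k-2}, q_k = a_k·q_{k-1} + q_{k-2} (p₋₁ = 1, q₋₁ = 0):
  k = 0: a₀ = 3; p₀/q₀ = 3/1; p₀² − 10·q₀² = 9 − 10 = -1.
  k = 1: m = 3, d = 1, a = ⌊(3 + 3)/1⌋ = 6; p/q = (6·3 + 1)/(6·1 + 0) = 19/6; p² − 10·q² = 361 − 360 = 1.
  The first convergent with p² − 10·q² = 1 gives the fundamental solution (x₁, y₁) = (19, 6).
Step 2: Apply the recurrence (x_{n+1}, y_{n+1}) = (x₁x_n + 10y₁y_n, x₁y_n + y₁x_n) repeatedly.
  From (x_1, y_1) = (19, 6): x_2 = 19·19 + 10·6·6 = 721; y_2 = 19·6 + 6·19 = 228.
Step 3: Verify x_2² - 10·y_2² = 519841 - 519840 = 1 (should be 1). ✓

(x_1, y_1) = (19, 6); (x_2, y_2) = (721, 228).


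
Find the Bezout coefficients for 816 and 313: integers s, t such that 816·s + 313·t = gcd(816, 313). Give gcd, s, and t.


Euclidean algorithm on (816, 313) — divide until remainder is 0:
  816 = 2 · 313 + 190
  313 = 1 · 190 + 123
  190 = 1 · 123 + 67
  123 = 1 · 67 + 56
  67 = 1 · 56 + 11
  56 = 5 · 11 + 1
  11 = 11 · 1 + 0
gcd(816, 313) = 1.
Track Bezout coefficients alongside the remainders: start with r₀ = 816 = a·1 + b·0 (s = 1, t = 0) and r₁ = 313 = a·0 + b·1 (s = 0, t = 1); each new remainder r_{k+1} = r_{k-1} − q_k·r_k inherits s_{k+1} = s_{k-1} − q_k·s_k, t_{k+1} = t_{k-1} − q_k·t_k, so r_k = a·s_k + b·t_k at every step:
  q = 2: r = 190, s = 1 − 2·0 = 1, t = 0 − 2·1 = -2  (check: 816·1 + 313·(-2) = 190)
  q = 1: r = 123, s = 0 − 1·1 = -1, t = 1 − 1·(-2) = 3  (check: 816·(-1) + 313·3 = 123)
  q = 1: r = 67, s = 1 − 1·(-1) = 2, t = -2 − 1·3 = -5  (check: 816·2 + 313·(-5) = 67)
  q = 1: r = 56, s = -1 − 1·2 = -3, t = 3 − 1·(-5) = 8  (check: 816·(-3) + 313·8 = 56)
  q = 1: r = 11, s = 2 − 1·(-3) = 5, t = -5 − 1·8 = -13  (check: 816·5 + 313·(-13) = 11)
  q = 5: r = 1, s = -3 − 5·5 = -28, t = 8 − 5·(-13) = 73  (check: 816·(-28) + 313·73 = 1)
The row with r = 1 (the gcd) gives the Bezout coefficients s = -28, t = 73.
Result: 816 · (-28) + 313 · (73) = 1.

gcd(816, 313) = 1; s = -28, t = 73 (check: 816·(-28) + 313·73 = 1).


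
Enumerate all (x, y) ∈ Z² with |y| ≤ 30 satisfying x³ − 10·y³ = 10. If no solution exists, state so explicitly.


The equation is x³ - 10y³ = 10. For fixed y, x³ = 10·y³ + 10, so a solution requires the RHS to be a perfect cube.
Strategy: iterate y from -30 to 30, compute RHS = 10·y³ + 10, and check whether it is a (positive or negative) perfect cube.
Check small values of y:
  y = 0: RHS = 10 is not a perfect cube.
  y = 1: RHS = 20 is not a perfect cube.
  y = -1: RHS = 0 = (0)³ ⇒ x = 0 works.
  y = 2: RHS = 90 is not a perfect cube.
  y = -2: RHS = -70 is not a perfect cube.
  y = 3: RHS = 280 is not a perfect cube.
  y = -3: RHS = -260 is not a perfect cube.
Continuing the search up to |y| = 30 finds no further solutions beyond those listed.
Collected solutions: (0, -1).

Solutions (with |y| ≤ 30): (0, -1).


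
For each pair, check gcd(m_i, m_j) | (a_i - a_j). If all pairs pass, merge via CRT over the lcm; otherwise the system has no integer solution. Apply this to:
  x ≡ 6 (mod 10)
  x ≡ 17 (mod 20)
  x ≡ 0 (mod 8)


Moduli 10, 20, 8 are not pairwise coprime, so CRT works modulo lcm(m_i) when all pairwise compatibility conditions hold.
Pairwise compatibility: gcd(m_i, m_j) must divide a_i - a_j for every pair.
Merge one congruence at a time:
  Start: x ≡ 6 (mod 10).
  Combine with x ≡ 17 (mod 20): gcd(10, 20) = 10, and 17 - 6 = 11 is NOT divisible by 10.
    ⇒ system is inconsistent (no integer solution).

No solution (the system is inconsistent).


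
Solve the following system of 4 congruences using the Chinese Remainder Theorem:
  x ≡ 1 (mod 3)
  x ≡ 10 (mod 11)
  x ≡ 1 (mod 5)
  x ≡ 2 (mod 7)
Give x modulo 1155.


Product of moduli M = 3 · 11 · 5 · 7 = 1155.
Merge one congruence at a time:
  Start: x ≡ 1 (mod 3).
  Combine with x ≡ 10 (mod 11); new modulus lcm = 33.
    Write x = 1 + 3·t and substitute into x ≡ 10 (mod 11): 3·t ≡ 10 − 1 = 9 (mod 11).
    The inverse of 3 mod 11 is 4 (since 3·4 = 12 = 1·11 + 1), so t ≡ 4·9 = 36 ≡ 3 (mod 11).
    Then x = 1 + 3·3 = 10, valid modulo lcm(3, 11) = 33: x ≡ 10 (mod 33).
  Combine with x ≡ 1 (mod 5); new modulus lcm = 165.
    Write x = 10 + 33·t and substitute into x ≡ 1 (mod 5): 33·t ≡ 1 − 10 = -9 (mod 5).
    Reduce coefficients mod 5: 3·t ≡ 1 (mod 5).
    The inverse of 3 mod 5 is 2 (since 3·2 = 6 = 1·5 + 1), so t ≡ 2·1 = 2 ≡ 2 (mod 5).
    Then x = 10 + 33·2 = 76, valid modulo lcm(33, 5) = 165: x ≡ 76 (mod 165).
  Combine with x ≡ 2 (mod 7); new modulus lcm = 1155.
    Write x = 76 + 165·t and substitute into x ≡ 2 (mod 7): 165·t ≡ 2 − 76 = -74 (mod 7).
    Reduce coefficients mod 7: 4·t ≡ 3 (mod 7).
    The inverse of 4 mod 7 is 2 (since 4·2 = 8 = 1·7 + 1), so t ≡ 2·3 = 6 ≡ 6 (mod 7).
    Then x = 76 + 165·6 = 1066, valid modulo lcm(165, 7) = 1155: x ≡ 1066 (mod 1155).
Verify against each original: 1066 mod 3 = 1, 1066 mod 11 = 10, 1066 mod 5 = 1, 1066 mod 7 = 2.

x ≡ 1066 (mod 1155).


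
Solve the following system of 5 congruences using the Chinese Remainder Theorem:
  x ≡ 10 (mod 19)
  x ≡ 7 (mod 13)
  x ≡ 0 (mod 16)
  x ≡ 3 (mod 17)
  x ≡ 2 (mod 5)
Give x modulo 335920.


Product of moduli M = 19 · 13 · 16 · 17 · 5 = 335920.
Merge one congruence at a time:
  Start: x ≡ 10 (mod 19).
  Combine with x ≡ 7 (mod 13); new modulus lcm = 247.
    Write x = 10 + 19·t and substitute into x ≡ 7 (mod 13): 19·t ≡ 7 − 10 = -3 (mod 13).
    Reduce coefficients mod 13: 6·t ≡ 10 (mod 13).
    The inverse of 6 mod 13 is 11 (since 6·11 = 66 = 5·13 + 1), so t ≡ 11·10 = 110 ≡ 6 (mod 13).
    Then x = 10 + 19·6 = 124, valid modulo lcm(19, 13) = 247: x ≡ 124 (mod 247).
  Combine with x ≡ 0 (mod 16); new modulus lcm = 3952.
    Write x = 124 + 247·t and substitute into x ≡ 0 (mod 16): 247·t ≡ 0 − 124 = -124 (mod 16).
    Reduce coefficients mod 16: 7·t ≡ 4 (mod 16).
    The inverse of 7 mod 16 is 7 (since 7·7 = 49 = 3·16 + 1), so t ≡ 7·4 = 28 ≡ 12 (mod 16).
    Then x = 124 + 247·12 = 3088, valid modulo lcm(247, 16) = 3952: x ≡ 3088 (mod 3952).
  Combine with x ≡ 3 (mod 17); new modulus lcm = 67184.
    Write x = 3088 + 3952·t and substitute into x ≡ 3 (mod 17): 3952·t ≡ 3 − 3088 = -3085 (mod 17).
    Reduce coefficients mod 17: 8·t ≡ 9 (mod 17).
    The inverse of 8 mod 17 is 15 (since 8·15 = 120 = 7·17 + 1), so t ≡ 15·9 = 135 ≡ 16 (mod 17).
    Then x = 3088 + 3952·16 = 66320, valid modulo lcm(3952, 17) = 67184: x ≡ 66320 (mod 67184).
  Combine with x ≡ 2 (mod 5); new modulus lcm = 335920.
    Write x = 66320 + 67184·t and substitute into x ≡ 2 (mod 5): 67184·t ≡ 2 − 66320 = -66318 (mod 5).
    Reduce coefficients mod 5: 4·t ≡ 2 (mod 5).
    The inverse of 4 mod 5 is 4 (since 4·4 = 16 = 3·5 + 1), so t ≡ 4·2 = 8 ≡ 3 (mod 5).
    Then x = 66320 + 67184·3 = 267872, valid modulo lcm(67184, 5) = 335920: x ≡ 267872 (mod 335920).
Verify against each original: 267872 mod 19 = 10, 267872 mod 13 = 7, 267872 mod 16 = 0, 267872 mod 17 = 3, 267872 mod 5 = 2.

x ≡ 267872 (mod 335920).


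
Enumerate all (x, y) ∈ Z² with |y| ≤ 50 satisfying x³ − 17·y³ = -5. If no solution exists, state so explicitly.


The equation is x³ - 17y³ = -5. For fixed y, x³ = 17·y³ − 5, so a solution requires the RHS to be a perfect cube.
Strategy: iterate y from -50 to 50, compute RHS = 17·y³ − 5, and check whether it is a (positive or negative) perfect cube.
Check small values of y:
  y = 0: RHS = -5 is not a perfect cube.
  y = 1: RHS = 12 is not a perfect cube.
  y = -1: RHS = -22 is not a perfect cube.
  y = 2: RHS = 131 is not a perfect cube.
  y = -2: RHS = -141 is not a perfect cube.
  y = 3: RHS = 454 is not a perfect cube.
  y = -3: RHS = -464 is not a perfect cube.
Continuing the search up to |y| = 50 finds no solutions either.
No (x, y) in the scanned range satisfies the equation.

No integer solutions with |y| ≤ 50.


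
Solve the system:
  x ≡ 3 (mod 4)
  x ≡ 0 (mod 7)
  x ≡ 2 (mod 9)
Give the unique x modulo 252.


Moduli 4, 7, 9 are pairwise coprime; by CRT there is a unique solution modulo M = 4 · 7 · 9 = 252.
Solve pairwise, accumulating the modulus:
  Start with x ≡ 3 (mod 4).
  Combine with x ≡ 0 (mod 7): since gcd(4, 7) = 1, we get a unique residue mod 28.
    Write x = 3 + 4·t and substitute into x ≡ 0 (mod 7): 4·t ≡ 0 − 3 = -3 (mod 7).
    Reduce coefficients mod 7: 4·t ≡ 4 (mod 7).
    The inverse of 4 mod 7 is 2 (since 4·2 = 8 = 1·7 + 1), so t ≡ 2·4 = 8 ≡ 1 (mod 7).
    Then x = 3 + 4·1 = 7, valid modulo lcm(4, 7) = 28: x ≡ 7 (mod 28).
  Combine with x ≡ 2 (mod 9): since gcd(28, 9) = 1, we get a unique residue mod 252.
    Write x = 7 + 28·t and substitute into x ≡ 2 (mod 9): 28·t ≡ 2 − 7 = -5 (mod 9).
    Reduce coefficients mod 9: 1·t ≡ 4 (mod 9).
    So t ≡ 4 (mod 9).
    Then x = 7 + 28·4 = 119, valid modulo lcm(28, 9) = 252: x ≡ 119 (mod 252).
Verify: 119 mod 4 = 3 ✓, 119 mod 7 = 0 ✓, 119 mod 9 = 2 ✓.

x ≡ 119 (mod 252).


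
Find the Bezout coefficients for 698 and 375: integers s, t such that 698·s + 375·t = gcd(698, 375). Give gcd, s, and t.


Euclidean algorithm on (698, 375) — divide until remainder is 0:
  698 = 1 · 375 + 323
  375 = 1 · 323 + 52
  323 = 6 · 52 + 11
  52 = 4 · 11 + 8
  11 = 1 · 8 + 3
  8 = 2 · 3 + 2
  3 = 1 · 2 + 1
  2 = 2 · 1 + 0
gcd(698, 375) = 1.
Track Bezout coefficients alongside the remainders: start with r₀ = 698 = a·1 + b·0 (s = 1, t = 0) and r₁ = 375 = a·0 + b·1 (s = 0, t = 1); each new remainder r_{k+1} = r_{k-1} − q_k·r_k inherits s_{k+1} = s_{k-1} − q_k·s_k, t_{k+1} = t_{k-1} − q_k·t_k, so r_k = a·s_k + b·t_k at every step:
  q = 1: r = 323, s = 1 − 1·0 = 1, t = 0 − 1·1 = -1  (check: 698·1 + 375·(-1) = 323)
  q = 1: r = 52, s = 0 − 1·1 = -1, t = 1 − 1·(-1) = 2  (check: 698·(-1) + 375·2 = 52)
  q = 6: r = 11, s = 1 − 6·(-1) = 7, t = -1 − 6·2 = -13  (check: 698·7 + 375·(-13) = 11)
  q = 4: r = 8, s = -1 − 4·7 = -29, t = 2 − 4·(-13) = 54  (check: 698·(-29) + 375·54 = 8)
  q = 1: r = 3, s = 7 − 1·(-29) = 36, t = -13 − 1·54 = -67  (check: 698·36 + 375·(-67) = 3)
  q = 2: r = 2, s = -29 − 2·36 = -101, t = 54 − 2·(-67) = 188  (check: 698·(-101) + 375·188 = 2)
  q = 1: r = 1, s = 36 − 1·(-101) = 137, t = -67 − 1·188 = -255  (check: 698·137 + 375·(-255) = 1)
The row with r = 1 (the gcd) gives the Bezout coefficients s = 137, t = -255.
Result: 698 · (137) + 375 · (-255) = 1.

gcd(698, 375) = 1; s = 137, t = -255 (check: 698·137 + 375·(-255) = 1).


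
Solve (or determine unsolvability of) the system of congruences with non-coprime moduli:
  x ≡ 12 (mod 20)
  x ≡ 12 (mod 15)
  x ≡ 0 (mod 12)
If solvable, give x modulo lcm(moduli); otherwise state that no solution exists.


Moduli 20, 15, 12 are not pairwise coprime, so CRT works modulo lcm(m_i) when all pairwise compatibility conditions hold.
Pairwise compatibility: gcd(m_i, m_j) must divide a_i - a_j for every pair.
Merge one congruence at a time:
  Start: x ≡ 12 (mod 20).
  Combine with x ≡ 12 (mod 15): gcd(20, 15) = 5; 12 - 12 = 0, which IS divisible by 5, so compatible.
    Write x = 12 + 20·t and substitute into x ≡ 12 (mod 15): 20·t ≡ 12 − 12 = 0 (mod 15).
    Divide the congruence (and modulus) by g = 5: 4·t ≡ 0 (mod 3).
    Reduce coefficients mod 3: 1·t ≡ 0 (mod 3).
    So t ≡ 0 (mod 3).
    Then x = 12 + 20·0 = 12, valid modulo lcm(20, 15) = 60: x ≡ 12 (mod 60).
  Combine with x ≡ 0 (mod 12): gcd(60, 12) = 12; 0 - 12 = -12, which IS divisible by 12, so compatible.
    Write x = 12 + 60·t and substitute into x ≡ 0 (mod 12): 60·t ≡ 0 − 12 = -12 (mod 12).
    Divide the congruence (and modulus) by g = 12: 5·t ≡ -1 (mod 1).
    Modulo 1 every t works; take t = 0.
    Then x = 12 + 60·0 = 12, valid modulo lcm(60, 12) = 60: x ≡ 12 (mod 60).
Verify: 12 mod 20 = 12, 12 mod 15 = 12, 12 mod 12 = 0.

x ≡ 12 (mod 60).


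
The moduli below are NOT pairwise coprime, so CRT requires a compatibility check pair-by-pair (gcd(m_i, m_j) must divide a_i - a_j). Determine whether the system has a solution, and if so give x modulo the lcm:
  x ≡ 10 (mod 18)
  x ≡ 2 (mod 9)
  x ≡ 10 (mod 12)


Moduli 18, 9, 12 are not pairwise coprime, so CRT works modulo lcm(m_i) when all pairwise compatibility conditions hold.
Pairwise compatibility: gcd(m_i, m_j) must divide a_i - a_j for every pair.
Merge one congruence at a time:
  Start: x ≡ 10 (mod 18).
  Combine with x ≡ 2 (mod 9): gcd(18, 9) = 9, and 2 - 10 = -8 is NOT divisible by 9.
    ⇒ system is inconsistent (no integer solution).

No solution (the system is inconsistent).


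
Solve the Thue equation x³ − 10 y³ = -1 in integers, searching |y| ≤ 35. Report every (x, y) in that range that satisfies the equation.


The equation is x³ - 10y³ = -1. For fixed y, x³ = 10·y³ − 1, so a solution requires the RHS to be a perfect cube.
Strategy: iterate y from -35 to 35, compute RHS = 10·y³ − 1, and check whether it is a (positive or negative) perfect cube.
Check small values of y:
  y = 0: RHS = -1 = (-1)³ ⇒ x = -1 works.
  y = 1: RHS = 9 is not a perfect cube.
  y = -1: RHS = -11 is not a perfect cube.
  y = 2: RHS = 79 is not a perfect cube.
  y = -2: RHS = -81 is not a perfect cube.
  y = 3: RHS = 269 is not a perfect cube.
  y = -3: RHS = -271 is not a perfect cube.
Continuing the search up to |y| = 35 finds no further solutions beyond those listed.
Collected solutions: (-1, 0).

Solutions (with |y| ≤ 35): (-1, 0).


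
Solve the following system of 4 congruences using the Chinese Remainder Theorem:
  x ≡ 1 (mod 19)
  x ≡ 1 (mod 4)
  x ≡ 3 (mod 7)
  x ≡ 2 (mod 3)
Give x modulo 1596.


Product of moduli M = 19 · 4 · 7 · 3 = 1596.
Merge one congruence at a time:
  Start: x ≡ 1 (mod 19).
  Combine with x ≡ 1 (mod 4); new modulus lcm = 76.
    Write x = 1 + 19·t and substitute into x ≡ 1 (mod 4): 19·t ≡ 1 − 1 = 0 (mod 4).
    Reduce coefficients mod 4: 3·t ≡ 0 (mod 4).
    The inverse of 3 mod 4 is 3 (since 3·3 = 9 = 2·4 + 1), so t ≡ 3·0 = 0 ≡ 0 (mod 4).
    Then x = 1 + 19·0 = 1, valid modulo lcm(19, 4) = 76: x ≡ 1 (mod 76).
  Combine with x ≡ 3 (mod 7); new modulus lcm = 532.
    Write x = 1 + 76·t and substitute into x ≡ 3 (mod 7): 76·t ≡ 3 − 1 = 2 (mod 7).
    Reduce coefficients mod 7: 6·t ≡ 2 (mod 7).
    The inverse of 6 mod 7 is 6 (since 6·6 = 36 = 5·7 + 1), so t ≡ 6·2 = 12 ≡ 5 (mod 7).
    Then x = 1 + 76·5 = 381, valid modulo lcm(76, 7) = 532: x ≡ 381 (mod 532).
  Combine with x ≡ 2 (mod 3); new modulus lcm = 1596.
    Write x = 381 + 532·t and substitute into x ≡ 2 (mod 3): 532·t ≡ 2 − 381 = -379 (mod 3).
    Reduce coefficients mod 3: 1·t ≡ 2 (mod 3).
    So t ≡ 2 (mod 3).
    Then x = 381 + 532·2 = 1445, valid modulo lcm(532, 3) = 1596: x ≡ 1445 (mod 1596).
Verify against each original: 1445 mod 19 = 1, 1445 mod 4 = 1, 1445 mod 7 = 3, 1445 mod 3 = 2.

x ≡ 1445 (mod 1596).


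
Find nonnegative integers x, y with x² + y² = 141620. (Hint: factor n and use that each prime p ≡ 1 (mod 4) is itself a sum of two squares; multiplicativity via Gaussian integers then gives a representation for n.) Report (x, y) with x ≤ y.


Step 1: Factor n = 141620 = 2^2 · 5 · 73 · 97.
Step 2: Check the mod-4 condition on each prime factor: 2 = 2 (special); 5 ≡ 1 (mod 4), exponent 1; 73 ≡ 1 (mod 4), exponent 1; 97 ≡ 1 (mod 4), exponent 1.
All primes ≡ 3 (mod 4) appear to even exponent (or don't appear), so by the two-squares theorem n IS expressible as a sum of two squares.
Step 3: Build a representation. Group n = k² · m with k = 2 and m = 5 · 73 · 97 = 35405 (a product of primes ≡ 1 (mod 4)); a representation of m scales to one of n via (k·x)² + (k·y)² = k²(x² + y²). Each prime p ≡ 1 (mod 4) is itself a sum of two squares; find a² by testing p − a² for a perfect square:
  5: 5 − 1² = 4 = 2² ⇒ 5 = 1² + 2².
  73: 73 − 1² = 72, 73 − 2² = 69, 73 − 3² = 64 = 8² ⇒ 73 = 3² + 8².
  97: 97 − 1² = 96, 97 − 2² = 93, 97 − 3² = 88, 97 − 4² = 81 = 9² ⇒ 97 = 4² + 9².
  Combine using the Brahmagupta–Fibonacci identity (a² + b²)(c² + d²) = (ac − bd)² + (ad + bc)² = (ac + bd)² + (ad − bc)²:
  5 · 73 = 365: from (1² + 2²)(3² + 8²), take (1·3 − 2·8, 1·8 + 2·3) = (3 − 16, 8 + 6) = (-13, 14); dropping signs (only squares matter) gives (13, 14); check 13² + 14² = 169 + 196 = 365 ✓.
  365 · 97 = 35405: from (13² + 14²)(4² + 9²), take (13·4 − 14·9, 13·9 + 14·4) = (52 − 126, 117 + 56) = (-74, 173); dropping signs (only squares matter) gives (74, 173); check 74² + 173² = 5476 + 29929 = 35405 ✓.
  Scale by k = 2: (2·74, 2·173) = (148, 346).
Step 4: Order so x ≤ y and verify: 148² + 346² = 21904 + 119716 = 141620 = n. ✓

n = 141620 = 148² + 346² (one valid representation with x ≤ y).


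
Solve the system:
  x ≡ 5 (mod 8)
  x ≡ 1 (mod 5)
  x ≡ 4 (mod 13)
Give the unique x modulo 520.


Moduli 8, 5, 13 are pairwise coprime; by CRT there is a unique solution modulo M = 8 · 5 · 13 = 520.
Solve pairwise, accumulating the modulus:
  Start with x ≡ 5 (mod 8).
  Combine with x ≡ 1 (mod 5): since gcd(8, 5) = 1, we get a unique residue mod 40.
    Write x = 5 + 8·t and substitute into x ≡ 1 (mod 5): 8·t ≡ 1 − 5 = -4 (mod 5).
    Reduce coefficients mod 5: 3·t ≡ 1 (mod 5).
    The inverse of 3 mod 5 is 2 (since 3·2 = 6 = 1·5 + 1), so t ≡ 2·1 = 2 ≡ 2 (mod 5).
    Then x = 5 + 8·2 = 21, valid modulo lcm(8, 5) = 40: x ≡ 21 (mod 40).
  Combine with x ≡ 4 (mod 13): since gcd(40, 13) = 1, we get a unique residue mod 520.
    Write x = 21 + 40·t and substitute into x ≡ 4 (mod 13): 40·t ≡ 4 − 21 = -17 (mod 13).
    Reduce coefficients mod 13: 1·t ≡ 9 (mod 13).
    So t ≡ 9 (mod 13).
    Then x = 21 + 40·9 = 381, valid modulo lcm(40, 13) = 520: x ≡ 381 (mod 520).
Verify: 381 mod 8 = 5 ✓, 381 mod 5 = 1 ✓, 381 mod 13 = 4 ✓.

x ≡ 381 (mod 520).


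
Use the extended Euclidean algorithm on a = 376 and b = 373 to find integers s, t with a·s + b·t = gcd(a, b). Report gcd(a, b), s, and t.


Euclidean algorithm on (376, 373) — divide until remainder is 0:
  376 = 1 · 373 + 3
  373 = 124 · 3 + 1
  3 = 3 · 1 + 0
gcd(376, 373) = 1.
Track Bezout coefficients alongside the remainders: start with r₀ = 376 = a·1 + b·0 (s = 1, t = 0) and r₁ = 373 = a·0 + b·1 (s = 0, t = 1); each new remainder r_{k+1} = r_{k-1} − q_k·r_k inherits s_{k+1} = s_{k-1} − q_k·s_k, t_{k+1} = t_{k-1} − q_k·t_k, so r_k = a·s_k + b·t_k at every step:
  q = 1: r = 3, s = 1 − 1·0 = 1, t = 0 − 1·1 = -1  (check: 376·1 + 373·(-1) = 3)
  q = 124: r = 1, s = 0 − 124·1 = -124, t = 1 − 124·(-1) = 125  (check: 376·(-124) + 373·125 = 1)
The row with r = 1 (the gcd) gives the Bezout coefficients s = -124, t = 125.
Result: 376 · (-124) + 373 · (125) = 1.

gcd(376, 373) = 1; s = -124, t = 125 (check: 376·(-124) + 373·125 = 1).


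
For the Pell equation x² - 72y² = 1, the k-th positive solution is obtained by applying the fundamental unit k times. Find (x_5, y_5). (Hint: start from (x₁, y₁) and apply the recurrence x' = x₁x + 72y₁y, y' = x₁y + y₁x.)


Step 1: Find the fundamental solution (x₁, y₁) of x² - 72y² = 1.
  Expand √72 as a continued fraction. a₀ = ⌊√72⌋ = 8; iterate m_{k+1} = d_k·a_k − m_k, d_{k+1} = (72 − m_{k+1}²)/d_k, a_{k+1} = ⌊(a₀ + m_{k+1})/d_{k+1}⌋ (starting m₀ = 0, d₀ = 1), with convergents p_k = a_k·p_{k-1} + p_{k-2}, q_k = a_k·q_{k-1} + q_{k-2} (p₋₁ = 1, q₋₁ = 0):
  k = 0: a₀ = 8; p₀/q₀ = 8/1; p₀² − 72·q₀² = 64 − 72 = -8.
  k = 1: m = 8, d = 8, a = ⌊(8 + 8)/8⌋ = 2; p/q = (2·8 + 1)/(2·1 + 0) = 17/2; p² − 72·q² = 289 − 288 = 1.
  The first convergent with p² − 72·q² = 1 gives the fundamental solution (x₁, y₁) = (17, 2).
Step 2: Apply the recurrence (x_{n+1}, y_{n+1}) = (x₁x_n + 72y₁y_n, x₁y_n + y₁x_n) repeatedly.
  From (x_1, y_1) = (17, 2): x_2 = 17·17 + 72·2·2 = 577; y_2 = 17·2 + 2·17 = 68.
  From (x_2, y_2) = (577, 68): x_3 = 17·577 + 72·2·68 = 19601; y_3 = 17·68 + 2·577 = 2310.
  From (x_3, y_3) = (19601, 2310): x_4 = 17·19601 + 72·2·2310 = 665857; y_4 = 17·2310 + 2·19601 = 78472.
  From (x_4, y_4) = (665857, 78472): x_5 = 17·665857 + 72·2·78472 = 22619537; y_5 = 17·78472 + 2·665857 = 2665738.
Step 3: Verify x_5² - 72·y_5² = 511643454094369 - 511643454094368 = 1 (should be 1). ✓

(x_1, y_1) = (17, 2); (x_5, y_5) = (22619537, 2665738).


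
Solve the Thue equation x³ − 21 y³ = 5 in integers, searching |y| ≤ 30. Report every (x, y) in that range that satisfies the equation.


The equation is x³ - 21y³ = 5. For fixed y, x³ = 21·y³ + 5, so a solution requires the RHS to be a perfect cube.
Strategy: iterate y from -30 to 30, compute RHS = 21·y³ + 5, and check whether it is a (positive or negative) perfect cube.
Check small values of y:
  y = 0: RHS = 5 is not a perfect cube.
  y = 1: RHS = 26 is not a perfect cube.
  y = -1: RHS = -16 is not a perfect cube.
  y = 2: RHS = 173 is not a perfect cube.
  y = -2: RHS = -163 is not a perfect cube.
  y = 3: RHS = 572 is not a perfect cube.
  y = -3: RHS = -562 is not a perfect cube.
Continuing the search up to |y| = 30 finds no solutions either.
No (x, y) in the scanned range satisfies the equation.

No integer solutions with |y| ≤ 30.


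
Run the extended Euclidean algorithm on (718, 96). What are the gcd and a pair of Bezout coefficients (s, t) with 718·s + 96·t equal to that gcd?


Euclidean algorithm on (718, 96) — divide until remainder is 0:
  718 = 7 · 96 + 46
  96 = 2 · 46 + 4
  46 = 11 · 4 + 2
  4 = 2 · 2 + 0
gcd(718, 96) = 2.
Track Bezout coefficients alongside the remainders: start with r₀ = 718 = a·1 + b·0 (s = 1, t = 0) and r₁ = 96 = a·0 + b·1 (s = 0, t = 1); each new remainder r_{k+1} = r_{k-1} − q_k·r_k inherits s_{k+1} = s_{k-1} − q_k·s_k, t_{k+1} = t_{k-1} − q_k·t_k, so r_k = a·s_k + b·t_k at every step:
  q = 7: r = 46, s = 1 − 7·0 = 1, t = 0 − 7·1 = -7  (check: 718·1 + 96·(-7) = 46)
  q = 2: r = 4, s = 0 − 2·1 = -2, t = 1 − 2·(-7) = 15  (check: 718·(-2) + 96·15 = 4)
  q = 11: r = 2, s = 1 − 11·(-2) = 23, t = -7 − 11·15 = -172  (check: 718·23 + 96·(-172) = 2)
The row with r = 2 (the gcd) gives the Bezout coefficients s = 23, t = -172.
Result: 718 · (23) + 96 · (-172) = 2.

gcd(718, 96) = 2; s = 23, t = -172 (check: 718·23 + 96·(-172) = 2).


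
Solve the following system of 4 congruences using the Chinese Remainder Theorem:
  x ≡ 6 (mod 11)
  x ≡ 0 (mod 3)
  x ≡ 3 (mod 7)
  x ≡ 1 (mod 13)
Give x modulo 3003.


Product of moduli M = 11 · 3 · 7 · 13 = 3003.
Merge one congruence at a time:
  Start: x ≡ 6 (mod 11).
  Combine with x ≡ 0 (mod 3); new modulus lcm = 33.
    Write x = 6 + 11·t and substitute into x ≡ 0 (mod 3): 11·t ≡ 0 − 6 = -6 (mod 3).
    Reduce coefficients mod 3: 2·t ≡ 0 (mod 3).
    The inverse of 2 mod 3 is 2 (since 2·2 = 4 = 1·3 + 1), so t ≡ 2·0 = 0 ≡ 0 (mod 3).
    Then x = 6 + 11·0 = 6, valid modulo lcm(11, 3) = 33: x ≡ 6 (mod 33).
  Combine with x ≡ 3 (mod 7); new modulus lcm = 231.
    Write x = 6 + 33·t and substitute into x ≡ 3 (mod 7): 33·t ≡ 3 − 6 = -3 (mod 7).
    Reduce coefficients mod 7: 5·t ≡ 4 (mod 7).
    The inverse of 5 mod 7 is 3 (since 5·3 = 15 = 2·7 + 1), so t ≡ 3·4 = 12 ≡ 5 (mod 7).
    Then x = 6 + 33·5 = 171, valid modulo lcm(33, 7) = 231: x ≡ 171 (mod 231).
  Combine with x ≡ 1 (mod 13); new modulus lcm = 3003.
    Write x = 171 + 231·t and substitute into x ≡ 1 (mod 13): 231·t ≡ 1 − 171 = -170 (mod 13).
    Reduce coefficients mod 13: 10·t ≡ 12 (mod 13).
    The inverse of 10 mod 13 is 4 (since 10·4 = 40 = 3·13 + 1), so t ≡ 4·12 = 48 ≡ 9 (mod 13).
    Then x = 171 + 231·9 = 2250, valid modulo lcm(231, 13) = 3003: x ≡ 2250 (mod 3003).
Verify against each original: 2250 mod 11 = 6, 2250 mod 3 = 0, 2250 mod 7 = 3, 2250 mod 13 = 1.

x ≡ 2250 (mod 3003).


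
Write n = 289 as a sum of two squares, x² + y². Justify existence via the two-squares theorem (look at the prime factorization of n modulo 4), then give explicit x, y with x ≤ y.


Step 1: Factor n = 289 = 17^2.
Step 2: Check the mod-4 condition on each prime factor: 17 ≡ 1 (mod 4), exponent 2.
All primes ≡ 3 (mod 4) appear to even exponent (or don't appear), so by the two-squares theorem n IS expressible as a sum of two squares.
Step 3: Build a representation. Here n = 17 · 17 is a product of primes ≡ 1 (mod 4). Each prime p ≡ 1 (mod 4) is itself a sum of two squares; find a² by testing p − a² for a perfect square:
  17: 17 − 1² = 16 = 4² ⇒ 17 = 1² + 4².
  Combine using the Brahmagupta–Fibonacci identity (a² + b²)(c² + d²) = (ac − bd)² + (ad + bc)² = (ac + bd)² + (ad − bc)²:
  17 · 17 = 289: from (1² + 4²)(1² + 4²), take (1·1 − 4·4, 1·4 + 4·1) = (1 − 16, 4 + 4) = (-15, 8); dropping signs (only squares matter) gives (15, 8); check 15² + 8² = 225 + 64 = 289 ✓.
Step 4: Order so x ≤ y and verify: 8² + 15² = 64 + 225 = 289 = n. ✓

n = 289 = 8² + 15² (one valid representation with x ≤ y).


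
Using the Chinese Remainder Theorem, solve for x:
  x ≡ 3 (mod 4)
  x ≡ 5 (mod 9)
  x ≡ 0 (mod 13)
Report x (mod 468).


Moduli 4, 9, 13 are pairwise coprime; by CRT there is a unique solution modulo M = 4 · 9 · 13 = 468.
Solve pairwise, accumulating the modulus:
  Start with x ≡ 3 (mod 4).
  Combine with x ≡ 5 (mod 9): since gcd(4, 9) = 1, we get a unique residue mod 36.
    Write x = 3 + 4·t and substitute into x ≡ 5 (mod 9): 4·t ≡ 5 − 3 = 2 (mod 9).
    The inverse of 4 mod 9 is 7 (since 4·7 = 28 = 3·9 + 1), so t ≡ 7·2 = 14 ≡ 5 (mod 9).
    Then x = 3 + 4·5 = 23, valid modulo lcm(4, 9) = 36: x ≡ 23 (mod 36).
  Combine with x ≡ 0 (mod 13): since gcd(36, 13) = 1, we get a unique residue mod 468.
    Write x = 23 + 36·t and substitute into x ≡ 0 (mod 13): 36·t ≡ 0 − 23 = -23 (mod 13).
    Reduce coefficients mod 13: 10·t ≡ 3 (mod 13).
    The inverse of 10 mod 13 is 4 (since 10·4 = 40 = 3·13 + 1), so t ≡ 4·3 = 12 ≡ 12 (mod 13).
    Then x = 23 + 36·12 = 455, valid modulo lcm(36, 13) = 468: x ≡ 455 (mod 468).
Verify: 455 mod 4 = 3 ✓, 455 mod 9 = 5 ✓, 455 mod 13 = 0 ✓.

x ≡ 455 (mod 468).


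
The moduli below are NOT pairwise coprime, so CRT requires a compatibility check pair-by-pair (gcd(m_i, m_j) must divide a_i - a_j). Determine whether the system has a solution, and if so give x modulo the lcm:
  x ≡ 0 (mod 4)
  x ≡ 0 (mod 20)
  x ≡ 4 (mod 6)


Moduli 4, 20, 6 are not pairwise coprime, so CRT works modulo lcm(m_i) when all pairwise compatibility conditions hold.
Pairwise compatibility: gcd(m_i, m_j) must divide a_i - a_j for every pair.
Merge one congruence at a time:
  Start: x ≡ 0 (mod 4).
  Combine with x ≡ 0 (mod 20): gcd(4, 20) = 4; 0 - 0 = 0, which IS divisible by 4, so compatible.
    Write x = 0 + 4·t and substitute into x ≡ 0 (mod 20): 4·t ≡ 0 − 0 = 0 (mod 20).
    Divide the congruence (and modulus) by g = 4: 1·t ≡ 0 (mod 5).
    So t ≡ 0 (mod 5).
    Then x = 0 + 4·0 = 0, valid modulo lcm(4, 20) = 20: x ≡ 0 (mod 20).
  Combine with x ≡ 4 (mod 6): gcd(20, 6) = 2; 4 - 0 = 4, which IS divisible by 2, so compatible.
    Write x = 0 + 20·t and substitute into x ≡ 4 (mod 6): 20·t ≡ 4 − 0 = 4 (mod 6).
    Divide the congruence (and modulus) by g = 2: 10·t ≡ 2 (mod 3).
    Reduce coefficients mod 3: 1·t ≡ 2 (mod 3).
    So t ≡ 2 (mod 3).
    Then x = 0 + 20·2 = 40, valid modulo lcm(20, 6) = 60: x ≡ 40 (mod 60).
Verify: 40 mod 4 = 0, 40 mod 20 = 0, 40 mod 6 = 4.

x ≡ 40 (mod 60).


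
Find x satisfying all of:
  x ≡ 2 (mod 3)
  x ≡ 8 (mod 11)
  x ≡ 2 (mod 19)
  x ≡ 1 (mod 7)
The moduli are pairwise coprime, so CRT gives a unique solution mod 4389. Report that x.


Product of moduli M = 3 · 11 · 19 · 7 = 4389.
Merge one congruence at a time:
  Start: x ≡ 2 (mod 3).
  Combine with x ≡ 8 (mod 11); new modulus lcm = 33.
    Write x = 2 + 3·t and substitute into x ≡ 8 (mod 11): 3·t ≡ 8 − 2 = 6 (mod 11).
    The inverse of 3 mod 11 is 4 (since 3·4 = 12 = 1·11 + 1), so t ≡ 4·6 = 24 ≡ 2 (mod 11).
    Then x = 2 + 3·2 = 8, valid modulo lcm(3, 11) = 33: x ≡ 8 (mod 33).
  Combine with x ≡ 2 (mod 19); new modulus lcm = 627.
    Write x = 8 + 33·t and substitute into x ≡ 2 (mod 19): 33·t ≡ 2 − 8 = -6 (mod 19).
    Reduce coefficients mod 19: 14·t ≡ 13 (mod 19).
    The inverse of 14 mod 19 is 15 (since 14·15 = 210 = 11·19 + 1), so t ≡ 15·13 = 195 ≡ 5 (mod 19).
    Then x = 8 + 33·5 = 173, valid modulo lcm(33, 19) = 627: x ≡ 173 (mod 627).
  Combine with x ≡ 1 (mod 7); new modulus lcm = 4389.
    Write x = 173 + 627·t and substitute into x ≡ 1 (mod 7): 627·t ≡ 1 − 173 = -172 (mod 7).
    Reduce coefficients mod 7: 4·t ≡ 3 (mod 7).
    The inverse of 4 mod 7 is 2 (since 4·2 = 8 = 1·7 + 1), so t ≡ 2·3 = 6 ≡ 6 (mod 7).
    Then x = 173 + 627·6 = 3935, valid modulo lcm(627, 7) = 4389: x ≡ 3935 (mod 4389).
Verify against each original: 3935 mod 3 = 2, 3935 mod 11 = 8, 3935 mod 19 = 2, 3935 mod 7 = 1.

x ≡ 3935 (mod 4389).


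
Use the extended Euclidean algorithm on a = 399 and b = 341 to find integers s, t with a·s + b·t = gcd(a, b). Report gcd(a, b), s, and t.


Euclidean algorithm on (399, 341) — divide until remainder is 0:
  399 = 1 · 341 + 58
  341 = 5 · 58 + 51
  58 = 1 · 51 + 7
  51 = 7 · 7 + 2
  7 = 3 · 2 + 1
  2 = 2 · 1 + 0
gcd(399, 341) = 1.
Track Bezout coefficients alongside the remainders: start with r₀ = 399 = a·1 + b·0 (s = 1, t = 0) and r₁ = 341 = a·0 + b·1 (s = 0, t = 1); each new remainder r_{k+1} = r_{k-1} − q_k·r_k inherits s_{k+1} = s_{k-1} − q_k·s_k, t_{k+1} = t_{k-1} − q_k·t_k, so r_k = a·s_k + b·t_k at every step:
  q = 1: r = 58, s = 1 − 1·0 = 1, t = 0 − 1·1 = -1  (check: 399·1 + 341·(-1) = 58)
  q = 5: r = 51, s = 0 − 5·1 = -5, t = 1 − 5·(-1) = 6  (check: 399·(-5) + 341·6 = 51)
  q = 1: r = 7, s = 1 − 1·(-5) = 6, t = -1 − 1·6 = -7  (check: 399·6 + 341·(-7) = 7)
  q = 7: r = 2, s = -5 − 7·6 = -47, t = 6 − 7·(-7) = 55  (check: 399·(-47) + 341·55 = 2)
  q = 3: r = 1, s = 6 − 3·(-47) = 147, t = -7 − 3·55 = -172  (check: 399·147 + 341·(-172) = 1)
The row with r = 1 (the gcd) gives the Bezout coefficients s = 147, t = -172.
Result: 399 · (147) + 341 · (-172) = 1.

gcd(399, 341) = 1; s = 147, t = -172 (check: 399·147 + 341·(-172) = 1).


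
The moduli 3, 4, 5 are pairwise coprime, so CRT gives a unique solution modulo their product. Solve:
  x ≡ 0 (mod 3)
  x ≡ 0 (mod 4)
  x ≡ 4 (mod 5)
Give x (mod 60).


Moduli 3, 4, 5 are pairwise coprime; by CRT there is a unique solution modulo M = 3 · 4 · 5 = 60.
Solve pairwise, accumulating the modulus:
  Start with x ≡ 0 (mod 3).
  Combine with x ≡ 0 (mod 4): since gcd(3, 4) = 1, we get a unique residue mod 12.
    Write x = 0 + 3·t and substitute into x ≡ 0 (mod 4): 3·t ≡ 0 − 0 = 0 (mod 4).
    The inverse of 3 mod 4 is 3 (since 3·3 = 9 = 2·4 + 1), so t ≡ 3·0 = 0 ≡ 0 (mod 4).
    Then x = 0 + 3·0 = 0, valid modulo lcm(3, 4) = 12: x ≡ 0 (mod 12).
  Combine with x ≡ 4 (mod 5): since gcd(12, 5) = 1, we get a unique residue mod 60.
    Write x = 0 + 12·t and substitute into x ≡ 4 (mod 5): 12·t ≡ 4 − 0 = 4 (mod 5).
    Reduce coefficients mod 5: 2·t ≡ 4 (mod 5).
    The inverse of 2 mod 5 is 3 (since 2·3 = 6 = 1·5 + 1), so t ≡ 3·4 = 12 ≡ 2 (mod 5).
    Then x = 0 + 12·2 = 24, valid modulo lcm(12, 5) = 60: x ≡ 24 (mod 60).
Verify: 24 mod 3 = 0 ✓, 24 mod 4 = 0 ✓, 24 mod 5 = 4 ✓.

x ≡ 24 (mod 60).


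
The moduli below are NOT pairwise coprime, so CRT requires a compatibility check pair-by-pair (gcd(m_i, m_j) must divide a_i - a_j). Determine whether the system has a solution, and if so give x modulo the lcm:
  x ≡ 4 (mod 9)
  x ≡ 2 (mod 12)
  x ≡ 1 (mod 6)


Moduli 9, 12, 6 are not pairwise coprime, so CRT works modulo lcm(m_i) when all pairwise compatibility conditions hold.
Pairwise compatibility: gcd(m_i, m_j) must divide a_i - a_j for every pair.
Merge one congruence at a time:
  Start: x ≡ 4 (mod 9).
  Combine with x ≡ 2 (mod 12): gcd(9, 12) = 3, and 2 - 4 = -2 is NOT divisible by 3.
    ⇒ system is inconsistent (no integer solution).

No solution (the system is inconsistent).


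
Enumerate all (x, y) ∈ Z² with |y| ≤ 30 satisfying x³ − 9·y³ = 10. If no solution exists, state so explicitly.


The equation is x³ - 9y³ = 10. For fixed y, x³ = 9·y³ + 10, so a solution requires the RHS to be a perfect cube.
Strategy: iterate y from -30 to 30, compute RHS = 9·y³ + 10, and check whether it is a (positive or negative) perfect cube.
Check small values of y:
  y = 0: RHS = 10 is not a perfect cube.
  y = 1: RHS = 19 is not a perfect cube.
  y = -1: RHS = 1 = (1)³ ⇒ x = 1 works.
  y = 2: RHS = 82 is not a perfect cube.
  y = -2: RHS = -62 is not a perfect cube.
  y = 3: RHS = 253 is not a perfect cube.
  y = -3: RHS = -233 is not a perfect cube.
Continuing the search up to |y| = 30 finds no further solutions beyond those listed.
Collected solutions: (1, -1).

Solutions (with |y| ≤ 30): (1, -1).


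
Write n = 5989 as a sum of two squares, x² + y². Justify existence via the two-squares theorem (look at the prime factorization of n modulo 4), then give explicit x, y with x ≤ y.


Step 1: Factor n = 5989 = 53 · 113.
Step 2: Check the mod-4 condition on each prime factor: 53 ≡ 1 (mod 4), exponent 1; 113 ≡ 1 (mod 4), exponent 1.
All primes ≡ 3 (mod 4) appear to even exponent (or don't appear), so by the two-squares theorem n IS expressible as a sum of two squares.
Step 3: Build a representation. Here n = 53 · 113 is a product of primes ≡ 1 (mod 4). Each prime p ≡ 1 (mod 4) is itself a sum of two squares; find a² by testing p − a² for a perfect square:
  53: 53 − 1² = 52, 53 − 2² = 49 = 7² ⇒ 53 = 2² + 7².
  113: 113 − 1² = 112, 113 − 2² = 109, 113 − 3² = 104, 113 − 4² = 97, 113 − 5² = 88, 113 − 6² = 77, 113 − 7² = 64 = 8² ⇒ 113 = 7² + 8².
  Combine using the Brahmagupta–Fibonacci identity (a² + b²)(c² + d²) = (ac − bd)² + (ad + bc)² = (ac + bd)² + (ad − bc)²:
  53 · 113 = 5989: from (2² + 7²)(7² + 8²), take (2·7 − 7·8, 2·8 + 7·7) = (14 − 56, 16 + 49) = (-42, 65); dropping signs (only squares matter) gives (42, 65); check 42² + 65² = 1764 + 4225 = 5989 ✓.
Step 4: Order so x ≤ y and verify: 42² + 65² = 1764 + 4225 = 5989 = n. ✓

n = 5989 = 42² + 65² (one valid representation with x ≤ y).


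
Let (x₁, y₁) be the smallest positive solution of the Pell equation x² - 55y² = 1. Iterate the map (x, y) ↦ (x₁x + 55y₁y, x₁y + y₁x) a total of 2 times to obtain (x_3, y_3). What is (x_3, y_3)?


Step 1: Find the fundamental solution (x₁, y₁) of x² - 55y² = 1.
  Expand √55 as a continued fraction. a₀ = ⌊√55⌋ = 7; iterate m_{k+1} = d_k·a_k − m_k, d_{k+1} = (55 − m_{k+1}²)/d_k, a_{k+1} = ⌊(a₀ + m_{k+1})/d_{k+1}⌋ (starting m₀ = 0, d₀ = 1), with convergents p_k = a_k·p_{k-1} + p_{k-2}, q_k = a_k·q_{k-1} + q_{k-2} (p₋₁ = 1, q₋₁ = 0):
  k = 0: a₀ = 7; p₀/q₀ = 7/1; p₀² − 55·q₀² = 49 − 55 = -6.
  k = 1: m = 7, d = 6, a = ⌊(7 + 7)/6⌋ = 2; p/q = (2·7 + 1)/(2·1 + 0) = 15/2; p² − 55·q² = 225 − 220 = 5.
  k = 2: m = 5, d = 5, a = ⌊(7 + 5)/5⌋ = 2; p/q = (2·15 + 7)/(2·2 + 1) = 37/5; p² − 55·q² = 1369 − 1375 = -6.
  k = 3: m = 5, d = 6, a = ⌊(7 + 5)/6⌋ = 2; p/q = (2·37 + 15)/(2·5 + 2) = 89/12; p² − 55·q² = 7921 − 7920 = 1.
  The first convergent with p² − 55·q² = 1 gives the fundamental solution (x₁, y₁) = (89, 12).
Step 2: Apply the recurrence (x_{n+1}, y_{n+1}) = (x₁x_n + 55y₁y_n, x₁y_n + y₁x_n) repeatedly.
  From (x_1, y_1) = (89, 12): x_2 = 89·89 + 55·12·12 = 15841; y_2 = 89·12 + 12·89 = 2136.
  From (x_2, y_2) = (15841, 2136): x_3 = 89·15841 + 55·12·2136 = 2819609; y_3 = 89·2136 + 12·15841 = 380196.
Step 3: Verify x_3² - 55·y_3² = 7950194912881 - 7950194912880 = 1 (should be 1). ✓

(x_1, y_1) = (89, 12); (x_3, y_3) = (2819609, 380196).


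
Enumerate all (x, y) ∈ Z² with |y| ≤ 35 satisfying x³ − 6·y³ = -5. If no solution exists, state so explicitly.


The equation is x³ - 6y³ = -5. For fixed y, x³ = 6·y³ − 5, so a solution requires the RHS to be a perfect cube.
Strategy: iterate y from -35 to 35, compute RHS = 6·y³ − 5, and check whether it is a (positive or negative) perfect cube.
Check small values of y:
  y = 0: RHS = -5 is not a perfect cube.
  y = 1: RHS = 1 = (1)³ ⇒ x = 1 works.
  y = -1: RHS = -11 is not a perfect cube.
  y = 2: RHS = 43 is not a perfect cube.
  y = -2: RHS = -53 is not a perfect cube.
  y = 3: RHS = 157 is not a perfect cube.
  y = -3: RHS = -167 is not a perfect cube.
Continuing the search up to |y| = 35 finds no further solutions beyond those listed.
Collected solutions: (1, 1).

Solutions (with |y| ≤ 35): (1, 1).


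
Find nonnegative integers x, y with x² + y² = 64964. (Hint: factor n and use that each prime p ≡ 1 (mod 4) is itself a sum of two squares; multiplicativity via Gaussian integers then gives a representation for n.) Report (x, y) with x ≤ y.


Step 1: Factor n = 64964 = 2^2 · 109 · 149.
Step 2: Check the mod-4 condition on each prime factor: 2 = 2 (special); 109 ≡ 1 (mod 4), exponent 1; 149 ≡ 1 (mod 4), exponent 1.
All primes ≡ 3 (mod 4) appear to even exponent (or don't appear), so by the two-squares theorem n IS expressible as a sum of two squares.
Step 3: Build a representation. Group n = k² · m with k = 2 and m = 109 · 149 = 16241 (a product of primes ≡ 1 (mod 4)); a representation of m scales to one of n via (k·x)² + (k·y)² = k²(x² + y²). Each prime p ≡ 1 (mod 4) is itself a sum of two squares; find a² by testing p − a² for a perfect square:
  109: 109 − 1² = 108, 109 − 2² = 105, 109 − 3² = 100 = 10² ⇒ 109 = 3² + 10².
  149: 149 − 1² = 148, 149 − 2² = 145, 149 − 3² = 140, 149 − 4² = 133, 149 − 5² = 124, 149 − 6² = 113, 149 − 7² = 100 = 10² ⇒ 149 = 7² + 10².
  Combine using the Brahmagupta–Fibonacci identity (a² + b²)(c² + d²) = (ac − bd)² + (ad + bc)² = (ac + bd)² + (ad − bc)²:
  109 · 149 = 16241: from (3² + 10²)(7² + 10²), take (3·7 − 10·10, 3·10 + 10·7) = (21 − 100, 30 + 70) = (-79, 100); dropping signs (only squares matter) gives (79, 100); check 79² + 100² = 6241 + 10000 = 16241 ✓.
  Scale by k = 2: (2·79, 2·100) = (158, 200).
Step 4: Order so x ≤ y and verify: 158² + 200² = 24964 + 40000 = 64964 = n. ✓

n = 64964 = 158² + 200² (one valid representation with x ≤ y).
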